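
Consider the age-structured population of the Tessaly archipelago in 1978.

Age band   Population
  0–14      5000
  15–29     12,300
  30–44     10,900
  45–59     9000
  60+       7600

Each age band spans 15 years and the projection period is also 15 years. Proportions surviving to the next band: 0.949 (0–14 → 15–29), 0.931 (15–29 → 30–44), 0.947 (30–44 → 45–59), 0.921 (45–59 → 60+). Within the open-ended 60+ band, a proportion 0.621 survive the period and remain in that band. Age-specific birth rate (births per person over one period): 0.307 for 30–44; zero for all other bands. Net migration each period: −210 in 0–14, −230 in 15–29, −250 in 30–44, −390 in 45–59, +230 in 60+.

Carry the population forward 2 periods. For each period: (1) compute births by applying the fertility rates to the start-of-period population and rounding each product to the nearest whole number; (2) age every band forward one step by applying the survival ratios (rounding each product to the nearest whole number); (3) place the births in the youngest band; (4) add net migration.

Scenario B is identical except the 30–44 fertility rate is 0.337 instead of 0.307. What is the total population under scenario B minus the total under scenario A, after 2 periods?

(Groups numbered youngest = 1 to oldest = 5.)
[period 1]
Births: 10900 × 0.307 = 3346
Group 2: 5000 × 0.949 = 4745
Group 3: 12300 × 0.931 = 11451
Group 4: 10900 × 0.947 = 10322
Group 5: 9000 × 0.921 + 7600 × 0.621 = 8289 + 4720 = 13009
Net migration: Group 1 − 210 → 3136; Group 2 − 230 → 4515; Group 3 − 250 → 11201; Group 4 − 390 → 9932; Group 5 + 230 → 13239
Giving 3136 / 4515 / 11201 / 9932 / 13239.
[period 2]
Births: 11201 × 0.307 = 3439
Group 2: 3136 × 0.949 = 2976
Group 3: 4515 × 0.931 = 4203
Group 4: 11201 × 0.947 = 10607
Group 5: 9932 × 0.921 + 13239 × 0.621 = 9147 + 8221 = 17368
Net migration: Group 1 − 210 → 3229; Group 2 − 230 → 2746; Group 3 − 250 → 3953; Group 4 − 390 → 10217; Group 5 + 230 → 17598
Giving 3229 / 2746 / 3953 / 10217 / 17598.
Scenario A total after 2 periods: 37743
Scenario B projection —
[period 1]
Births: 10900 × 0.337 = 3673
Group 2: 5000 × 0.949 = 4745
Group 3: 12300 × 0.931 = 11451
Group 4: 10900 × 0.947 = 10322
Group 5: 9000 × 0.921 + 7600 × 0.621 = 8289 + 4720 = 13009
Net migration: Group 1 − 210 → 3463; Group 2 − 230 → 4515; Group 3 − 250 → 11201; Group 4 − 390 → 9932; Group 5 + 230 → 13239
Giving 3463 / 4515 / 11201 / 9932 / 13239.
[period 2]
Births: 11201 × 0.337 = 3775
Group 2: 3463 × 0.949 = 3286
Group 3: 4515 × 0.931 = 4203
Group 4: 11201 × 0.947 = 10607
Group 5: 9932 × 0.921 + 13239 × 0.621 = 9147 + 8221 = 17368
Net migration: Group 1 − 210 → 3565; Group 2 − 230 → 3056; Group 3 − 250 → 3953; Group 4 − 390 → 10217; Group 5 + 230 → 17598
Giving 3565 / 3056 / 3953 / 10217 / 17598.
Scenario B total after 2 periods: 38389
Difference B − A = 38389 − 37743 = 646

646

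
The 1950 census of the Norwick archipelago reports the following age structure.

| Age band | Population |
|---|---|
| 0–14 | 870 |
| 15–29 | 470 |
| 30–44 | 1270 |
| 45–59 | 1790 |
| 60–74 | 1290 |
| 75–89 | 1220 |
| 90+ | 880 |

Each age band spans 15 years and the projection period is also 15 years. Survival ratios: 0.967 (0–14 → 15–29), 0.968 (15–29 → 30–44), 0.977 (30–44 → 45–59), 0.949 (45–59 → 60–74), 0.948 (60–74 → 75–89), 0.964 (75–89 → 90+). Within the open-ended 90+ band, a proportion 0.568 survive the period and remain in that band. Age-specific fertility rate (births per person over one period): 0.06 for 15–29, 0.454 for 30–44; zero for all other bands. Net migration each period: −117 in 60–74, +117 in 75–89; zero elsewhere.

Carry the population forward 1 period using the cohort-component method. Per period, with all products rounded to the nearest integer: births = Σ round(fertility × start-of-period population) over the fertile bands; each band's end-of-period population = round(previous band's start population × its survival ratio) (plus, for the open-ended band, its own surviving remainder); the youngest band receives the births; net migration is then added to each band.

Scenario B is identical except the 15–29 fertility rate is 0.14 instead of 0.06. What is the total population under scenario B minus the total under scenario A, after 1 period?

38

— Period 1 —
Births: 470 * 0.06 = 28 ; 1270 * 0.454 = 577 ⇒ total 605
15–29: 870 * 0.967 = 841
30–44: 470 * 0.968 = 455
45–59: 1270 * 0.977 = 1241
60–74: 1790 * 0.949 = 1699
75–89: 1290 * 0.948 = 1223
90+: 1220 * 0.964 + 880 * 0.568 = 1176 + 500 = 1676
Net migration: 60–74 − 117 → 1582; 75–89 + 117 → 1340
Giving 605 / 841 / 455 / 1241 / 1582 / 1340 / 1676.
Scenario A total after 1 period: 7740
Scenario B projection —
— Period 1 —
Births: 470 * 0.14 = 66 ; 1270 * 0.454 = 577 ⇒ total 643
15–29: 870 * 0.967 = 841
30–44: 470 * 0.968 = 455
45–59: 1270 * 0.977 = 1241
60–74: 1790 * 0.949 = 1699
75–89: 1290 * 0.948 = 1223
90+: 1220 * 0.964 + 880 * 0.568 = 1176 + 500 = 1676
Net migration: 60–74 − 117 → 1582; 75–89 + 117 → 1340
Giving 643 / 841 / 455 / 1241 / 1582 / 1340 / 1676.
Scenario B total after 1 period: 7778
Difference B − A = 7778 − 7740 = 38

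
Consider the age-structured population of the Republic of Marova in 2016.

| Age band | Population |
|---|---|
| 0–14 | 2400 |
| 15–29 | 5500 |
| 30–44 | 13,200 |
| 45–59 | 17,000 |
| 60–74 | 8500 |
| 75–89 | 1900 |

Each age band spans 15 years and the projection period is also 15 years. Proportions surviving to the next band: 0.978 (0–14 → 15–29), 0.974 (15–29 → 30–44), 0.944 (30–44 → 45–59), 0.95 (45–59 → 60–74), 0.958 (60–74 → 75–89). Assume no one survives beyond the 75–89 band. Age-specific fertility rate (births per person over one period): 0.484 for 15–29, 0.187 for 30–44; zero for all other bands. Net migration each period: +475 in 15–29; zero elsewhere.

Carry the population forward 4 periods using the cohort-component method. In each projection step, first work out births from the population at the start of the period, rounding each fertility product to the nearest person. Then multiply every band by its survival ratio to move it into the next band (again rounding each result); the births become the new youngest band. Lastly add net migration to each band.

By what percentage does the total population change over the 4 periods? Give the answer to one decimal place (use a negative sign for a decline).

-57.2

(Groups numbered youngest = 1 to oldest = 6.)
Period 1:
Births: 5500 × 0.484 = 2662  |  13200 × 0.187 = 2468 ⇒ total 5130
Group 2: 2400 × 0.978 = 2347
Group 3: 5500 × 0.974 = 5357
Group 4: 13200 × 0.944 = 12461
Group 5: 17000 × 0.95 = 16150
Group 6: 8500 × 0.958 = 8143
Net migration: Group 2 + 475 → 2822
Giving 5130 / 2822 / 5357 / 12461 / 16150 / 8143.
Period 2:
Births: 2822 × 0.484 = 1366  |  5357 × 0.187 = 1002 ⇒ total 2368
Group 2: 5130 × 0.978 = 5017
Group 3: 2822 × 0.974 = 2749
Group 4: 5357 × 0.944 = 5057
Group 5: 12461 × 0.95 = 11838
Group 6: 16150 × 0.958 = 15472
Net migration: Group 2 + 475 → 5492
Giving 2368 / 5492 / 2749 / 5057 / 11838 / 15472.
Period 3:
Births: 5492 × 0.484 = 2658  |  2749 × 0.187 = 514 ⇒ total 3172
Group 2: 2368 × 0.978 = 2316
Group 3: 5492 × 0.974 = 5349
Group 4: 2749 × 0.944 = 2595
Group 5: 5057 × 0.95 = 4804
Group 6: 11838 × 0.958 = 11341
Net migration: Group 2 + 475 → 2791
Giving 3172 / 2791 / 5349 / 2595 / 4804 / 11341.
Period 4:
Births: 2791 × 0.484 = 1351  |  5349 × 0.187 = 1000 ⇒ total 2351
Group 2: 3172 × 0.978 = 3102
Group 3: 2791 × 0.974 = 2718
Group 4: 5349 × 0.944 = 5049
Group 5: 2595 × 0.95 = 2465
Group 6: 4804 × 0.958 = 4602
Net migration: Group 2 + 475 → 3577
Giving 2351 / 3577 / 2718 / 5049 / 2465 / 4602.
Total: 48500 → 20762; change = -27738; percentage change = -57.2%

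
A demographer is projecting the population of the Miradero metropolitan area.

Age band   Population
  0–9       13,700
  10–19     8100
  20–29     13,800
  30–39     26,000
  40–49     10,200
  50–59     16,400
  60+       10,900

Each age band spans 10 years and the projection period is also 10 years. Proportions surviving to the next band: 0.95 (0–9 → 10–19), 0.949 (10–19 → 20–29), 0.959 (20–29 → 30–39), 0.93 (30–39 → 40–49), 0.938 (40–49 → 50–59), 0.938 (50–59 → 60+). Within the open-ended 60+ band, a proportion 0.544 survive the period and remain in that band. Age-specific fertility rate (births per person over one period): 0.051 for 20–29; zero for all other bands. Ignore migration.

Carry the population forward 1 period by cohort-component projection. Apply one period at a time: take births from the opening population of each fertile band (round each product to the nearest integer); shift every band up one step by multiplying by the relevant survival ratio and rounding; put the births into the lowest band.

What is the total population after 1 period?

89701

Period 1:
Births: 13800 * 0.051 = 704
10–19: 13700 * 0.95 = 13015
20–29: 8100 * 0.949 = 7687
30–39: 13800 * 0.959 = 13234
40–49: 26000 * 0.93 = 24180
50–59: 10200 * 0.938 = 9568
60+: 16400 * 0.938 + 10900 * 0.544 = 15383 + 5930 = 21313
→ [704, 13015, 7687, 13234, 24180, 9568, 21313]
Total after period 1: 704 + 13015 + 7687 + 13234 + 24180 + 9568 + 21313 = 89701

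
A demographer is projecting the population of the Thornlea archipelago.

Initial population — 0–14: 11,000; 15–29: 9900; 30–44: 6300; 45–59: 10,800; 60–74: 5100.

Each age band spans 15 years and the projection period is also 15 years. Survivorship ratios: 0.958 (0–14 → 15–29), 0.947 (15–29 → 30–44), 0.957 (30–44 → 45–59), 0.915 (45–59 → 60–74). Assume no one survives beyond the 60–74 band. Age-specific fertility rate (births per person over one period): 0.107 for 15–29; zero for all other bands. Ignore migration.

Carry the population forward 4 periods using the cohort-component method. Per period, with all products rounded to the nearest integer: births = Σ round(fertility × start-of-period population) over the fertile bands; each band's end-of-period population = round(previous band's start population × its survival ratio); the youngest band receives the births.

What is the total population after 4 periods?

Period 1.
Births: 9900 * 0.107 = 1059
15–29: 11000 * 0.958 = 10538
30–44: 9900 * 0.947 = 9375
45–59: 6300 * 0.957 = 6029
60–74: 10800 * 0.915 = 9882
→ [1059, 10538, 9375, 6029, 9882]
Period 2.
Births: 10538 * 0.107 = 1128
15–29: 1059 * 0.958 = 1015
30–44: 10538 * 0.947 = 9979
45–59: 9375 * 0.957 = 8972
60–74: 6029 * 0.915 = 5517
→ [1128, 1015, 9979, 8972, 5517]
Period 3.
Births: 1015 * 0.107 = 109
15–29: 1128 * 0.958 = 1081
30–44: 1015 * 0.947 = 961
45–59: 9979 * 0.957 = 9550
60–74: 8972 * 0.915 = 8209
→ [109, 1081, 961, 9550, 8209]
Period 4.
Births: 1081 * 0.107 = 116
15–29: 109 * 0.958 = 104
30–44: 1081 * 0.947 = 1024
45–59: 961 * 0.957 = 920
60–74: 9550 * 0.915 = 8738
→ [116, 104, 1024, 920, 8738]
Total after period 4: 116 + 104 + 1024 + 920 + 8738 = 10902

10902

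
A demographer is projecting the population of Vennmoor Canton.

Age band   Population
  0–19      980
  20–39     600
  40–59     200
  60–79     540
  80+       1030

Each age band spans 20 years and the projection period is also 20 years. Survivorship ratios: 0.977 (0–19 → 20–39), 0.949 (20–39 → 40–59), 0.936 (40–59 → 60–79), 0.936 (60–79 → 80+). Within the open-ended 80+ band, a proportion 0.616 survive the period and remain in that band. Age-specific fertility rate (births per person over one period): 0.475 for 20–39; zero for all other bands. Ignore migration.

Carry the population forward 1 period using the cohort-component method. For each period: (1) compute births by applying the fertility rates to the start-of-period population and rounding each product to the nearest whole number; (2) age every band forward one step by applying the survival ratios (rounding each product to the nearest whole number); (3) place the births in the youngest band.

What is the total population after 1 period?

3137

Call the groups 1 to 5, youngest first.
[period 1]
Births: 600 × 0.475 = 285
Group 2: 980 × 0.977 = 957
Group 3: 600 × 0.949 = 569
Group 4: 200 × 0.936 = 187
Group 5: 540 × 0.936 + 1030 × 0.616 = 505 + 634 = 1139
→ [285, 957, 569, 187, 1139]
Total after period 1: 285 + 957 + 569 + 187 + 1139 = 3137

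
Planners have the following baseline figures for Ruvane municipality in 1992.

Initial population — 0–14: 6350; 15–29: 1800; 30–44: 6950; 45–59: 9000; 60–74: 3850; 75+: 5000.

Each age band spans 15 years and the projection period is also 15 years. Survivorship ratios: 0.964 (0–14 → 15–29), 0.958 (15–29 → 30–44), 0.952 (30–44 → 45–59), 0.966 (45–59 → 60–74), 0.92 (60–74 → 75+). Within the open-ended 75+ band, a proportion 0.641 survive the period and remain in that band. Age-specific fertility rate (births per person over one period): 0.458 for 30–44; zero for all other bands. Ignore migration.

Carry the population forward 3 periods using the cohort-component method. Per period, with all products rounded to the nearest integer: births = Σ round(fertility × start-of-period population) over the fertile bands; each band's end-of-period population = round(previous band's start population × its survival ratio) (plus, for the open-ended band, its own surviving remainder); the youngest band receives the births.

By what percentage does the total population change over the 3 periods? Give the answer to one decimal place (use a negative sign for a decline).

-17.0

(Groups numbered youngest = 1 to oldest = 6.)
[period 1]
Births: 6950 × 0.458 = 3183
Group 2: 6350 × 0.964 = 6121
Group 3: 1800 × 0.958 = 1724
Group 4: 6950 × 0.952 = 6616
Group 5: 9000 × 0.966 = 8694
Group 6: 3850 × 0.92 + 5000 × 0.641 = 3542 + 3205 = 6747
End of period: [3183, 6121, 1724, 6616, 8694, 6747]
[period 2]
Births: 1724 × 0.458 = 790
Group 2: 3183 × 0.964 = 3068
Group 3: 6121 × 0.958 = 5864
Group 4: 1724 × 0.952 = 1641
Group 5: 6616 × 0.966 = 6391
Group 6: 8694 × 0.92 + 6747 × 0.641 = 7998 + 4325 = 12323
End of period: [790, 3068, 5864, 1641, 6391, 12323]
[period 3]
Births: 5864 × 0.458 = 2686
Group 2: 790 × 0.964 = 762
Group 3: 3068 × 0.958 = 2939
Group 4: 5864 × 0.952 = 5583
Group 5: 1641 × 0.966 = 1585
Group 6: 6391 × 0.92 + 12323 × 0.641 = 5880 + 7899 = 13779
End of period: [2686, 762, 2939, 5583, 1585, 13779]
Total: 32950 → 27334; change = -5616; percentage change = -17.0%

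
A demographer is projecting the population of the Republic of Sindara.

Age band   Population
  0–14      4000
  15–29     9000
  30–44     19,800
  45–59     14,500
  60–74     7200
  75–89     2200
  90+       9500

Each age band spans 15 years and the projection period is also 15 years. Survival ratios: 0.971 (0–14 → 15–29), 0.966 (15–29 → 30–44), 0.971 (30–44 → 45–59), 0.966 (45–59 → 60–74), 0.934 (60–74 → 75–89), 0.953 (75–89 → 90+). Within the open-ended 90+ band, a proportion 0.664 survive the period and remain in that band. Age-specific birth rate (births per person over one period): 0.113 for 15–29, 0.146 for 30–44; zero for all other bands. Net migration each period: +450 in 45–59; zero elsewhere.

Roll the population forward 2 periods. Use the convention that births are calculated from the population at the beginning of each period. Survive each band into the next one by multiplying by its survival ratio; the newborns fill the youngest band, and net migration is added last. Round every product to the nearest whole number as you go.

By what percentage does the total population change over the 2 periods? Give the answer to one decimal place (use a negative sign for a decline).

-6.0

(Bands numbered youngest = 1 to oldest = 7.)
— Period 1 —
Births: 9000 × 0.113 = 1017  |  19800 × 0.146 = 2891 → total 3908
Band 2: 4000 × 0.971 = 3884
Band 3: 9000 × 0.966 = 8694
Band 4: 19800 × 0.971 = 19226
Band 5: 14500 × 0.966 = 14007
Band 6: 7200 × 0.934 = 6725
Band 7: 2200 × 0.953 + 9500 × 0.664 = 2097 + 6308 = 8405
Net migration: Band 4 + 450 → 19676
→ [3908, 3884, 8694, 19676, 14007, 6725, 8405]
— Period 2 —
Births: 3884 × 0.113 = 439  |  8694 × 0.146 = 1269 → total 1708
Band 2: 3908 × 0.971 = 3795
Band 3: 3884 × 0.966 = 3752
Band 4: 8694 × 0.971 = 8442
Band 5: 19676 × 0.966 = 19007
Band 6: 14007 × 0.934 = 13083
Band 7: 6725 × 0.953 + 8405 × 0.664 = 6409 + 5581 = 11990
Net migration: Band 4 + 450 → 8892
→ [1708, 3795, 3752, 8892, 19007, 13083, 11990]
Total: 66200 → 62227; change = -3973; percentage change = -6.0%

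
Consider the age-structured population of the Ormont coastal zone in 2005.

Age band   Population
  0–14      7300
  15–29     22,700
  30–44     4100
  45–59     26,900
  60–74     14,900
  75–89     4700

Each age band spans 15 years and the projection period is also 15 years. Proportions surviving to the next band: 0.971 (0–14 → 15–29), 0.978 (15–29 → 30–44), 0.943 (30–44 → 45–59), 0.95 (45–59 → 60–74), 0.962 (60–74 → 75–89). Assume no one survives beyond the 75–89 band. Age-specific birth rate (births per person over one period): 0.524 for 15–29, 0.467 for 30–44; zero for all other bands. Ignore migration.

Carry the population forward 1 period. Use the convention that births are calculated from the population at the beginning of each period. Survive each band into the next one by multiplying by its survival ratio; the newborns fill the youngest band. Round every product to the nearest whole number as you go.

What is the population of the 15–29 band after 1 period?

(Bands numbered youngest = 1 to oldest = 6.)
After projecting period 1:
Births: 22700 * 0.524 = 11895, 4100 * 0.467 = 1915 — total 13810
Band 2: 7300 * 0.971 = 7088
Band 3: 22700 * 0.978 = 22201
Band 4: 4100 * 0.943 = 3866
Band 5: 26900 * 0.95 = 25555
Band 6: 14900 * 0.962 = 14334
→ [13810, 7088, 22201, 3866, 25555, 14334]

7088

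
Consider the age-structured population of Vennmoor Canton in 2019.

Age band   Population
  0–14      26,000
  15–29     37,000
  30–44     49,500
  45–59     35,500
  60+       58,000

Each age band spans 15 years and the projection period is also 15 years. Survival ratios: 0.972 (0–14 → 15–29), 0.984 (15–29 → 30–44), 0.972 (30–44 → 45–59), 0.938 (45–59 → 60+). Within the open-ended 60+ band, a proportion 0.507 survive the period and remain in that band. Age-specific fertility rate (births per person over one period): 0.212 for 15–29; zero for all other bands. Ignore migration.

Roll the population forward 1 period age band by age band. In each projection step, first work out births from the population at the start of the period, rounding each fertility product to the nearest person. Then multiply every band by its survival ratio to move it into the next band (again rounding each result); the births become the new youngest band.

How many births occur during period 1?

Let group 1 be 0–14 through group 5 = 60+.
Period 1:
Births: 37000 * 0.212 = 7844
Group 2: 26000 * 0.972 = 25272
Group 3: 37000 * 0.984 = 36408
Group 4: 49500 * 0.972 = 48114
Group 5: 35500 * 0.938 + 58000 * 0.507 = 33299 + 29406 = 62705
End of period: [7844, 25272, 36408, 48114, 62705]

7844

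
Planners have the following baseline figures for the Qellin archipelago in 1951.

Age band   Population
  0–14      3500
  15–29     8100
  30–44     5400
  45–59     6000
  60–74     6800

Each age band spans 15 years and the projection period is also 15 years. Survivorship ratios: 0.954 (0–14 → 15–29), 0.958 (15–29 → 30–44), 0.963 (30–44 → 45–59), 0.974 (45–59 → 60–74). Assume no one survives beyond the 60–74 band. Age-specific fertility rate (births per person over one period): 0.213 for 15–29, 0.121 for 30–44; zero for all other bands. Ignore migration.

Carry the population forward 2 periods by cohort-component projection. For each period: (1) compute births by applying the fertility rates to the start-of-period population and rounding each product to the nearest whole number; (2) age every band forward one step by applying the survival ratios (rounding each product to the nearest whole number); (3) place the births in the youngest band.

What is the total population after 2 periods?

19656

(Groups numbered youngest = 1 to oldest = 5.)
Period 1.
Births: 8100 * 0.213 = 1725  |  5400 * 0.121 = 653 → 2378
Group 2: 3500 * 0.954 = 3339
Group 3: 8100 * 0.958 = 7760
Group 4: 5400 * 0.963 = 5200
Group 5: 6000 * 0.974 = 5844
End of period: [2378, 3339, 7760, 5200, 5844]
Period 2.
Births: 3339 * 0.213 = 711  |  7760 * 0.121 = 939 → 1650
Group 2: 2378 * 0.954 = 2269
Group 3: 3339 * 0.958 = 3199
Group 4: 7760 * 0.963 = 7473
Group 5: 5200 * 0.974 = 5065
End of period: [1650, 2269, 3199, 7473, 5065]
Total after period 2: 1650 + 2269 + 3199 + 7473 + 5065 = 19656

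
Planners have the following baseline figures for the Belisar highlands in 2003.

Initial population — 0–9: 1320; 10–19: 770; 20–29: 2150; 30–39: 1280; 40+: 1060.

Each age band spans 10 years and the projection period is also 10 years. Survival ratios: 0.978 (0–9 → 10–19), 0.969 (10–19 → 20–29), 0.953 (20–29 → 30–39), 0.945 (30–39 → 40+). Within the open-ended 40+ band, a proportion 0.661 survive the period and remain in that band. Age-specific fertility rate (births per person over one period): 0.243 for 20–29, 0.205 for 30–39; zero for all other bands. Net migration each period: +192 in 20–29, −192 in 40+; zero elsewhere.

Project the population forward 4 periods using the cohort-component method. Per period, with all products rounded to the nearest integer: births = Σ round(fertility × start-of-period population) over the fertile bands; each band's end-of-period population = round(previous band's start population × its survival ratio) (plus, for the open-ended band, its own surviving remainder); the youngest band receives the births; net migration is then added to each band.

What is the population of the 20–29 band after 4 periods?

806

— Period 1 —
Births: 2150 × 0.243 = 522 ; 1280 × 0.205 = 262 — total 784
10–19: 1320 × 0.978 = 1291
20–29: 770 × 0.969 = 746
30–39: 2150 × 0.953 = 2049
40+: 1280 × 0.945 + 1060 × 0.661 = 1210 + 701 = 1911
Net migration: 20–29 + 192 → 938; 40+ − 192 → 1719
Giving 784 / 1291 / 938 / 2049 / 1719.
— Period 2 —
Births: 938 × 0.243 = 228 ; 2049 × 0.205 = 420 — total 648
10–19: 784 × 0.978 = 767
20–29: 1291 × 0.969 = 1251
30–39: 938 × 0.953 = 894
40+: 2049 × 0.945 + 1719 × 0.661 = 1936 + 1136 = 3072
Net migration: 20–29 + 192 → 1443; 40+ − 192 → 2880
Giving 648 / 767 / 1443 / 894 / 2880.
— Period 3 —
Births: 1443 × 0.243 = 351 ; 894 × 0.205 = 183 — total 534
10–19: 648 × 0.978 = 634
20–29: 767 × 0.969 = 743
30–39: 1443 × 0.953 = 1375
40+: 894 × 0.945 + 2880 × 0.661 = 845 + 1904 = 2749
Net migration: 20–29 + 192 → 935; 40+ − 192 → 2557
Giving 534 / 634 / 935 / 1375 / 2557.
— Period 4 —
Births: 935 × 0.243 = 227 ; 1375 × 0.205 = 282 — total 509
10–19: 534 × 0.978 = 522
20–29: 634 × 0.969 = 614
30–39: 935 × 0.953 = 891
40+: 1375 × 0.945 + 2557 × 0.661 = 1299 + 1690 = 2989
Net migration: 20–29 + 192 → 806; 40+ − 192 → 2797
Giving 509 / 522 / 806 / 891 / 2797.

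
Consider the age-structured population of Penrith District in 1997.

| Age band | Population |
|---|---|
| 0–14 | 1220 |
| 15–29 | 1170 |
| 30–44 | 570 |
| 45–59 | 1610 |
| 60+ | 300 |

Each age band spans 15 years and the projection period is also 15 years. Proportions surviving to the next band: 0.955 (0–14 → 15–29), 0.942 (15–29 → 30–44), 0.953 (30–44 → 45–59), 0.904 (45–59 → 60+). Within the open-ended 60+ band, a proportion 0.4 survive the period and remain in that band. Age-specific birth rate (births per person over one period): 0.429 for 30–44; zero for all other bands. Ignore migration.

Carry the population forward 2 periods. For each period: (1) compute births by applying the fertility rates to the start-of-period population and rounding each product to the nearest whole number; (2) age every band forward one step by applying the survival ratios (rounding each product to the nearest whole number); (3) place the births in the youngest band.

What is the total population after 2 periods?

3975

Numbering the groups 1..5 from youngest to oldest:
Period 1:
Births: 570 * 0.429 = 245
Group 2: 1220 * 0.955 = 1165
Group 3: 1170 * 0.942 = 1102
Group 4: 570 * 0.953 = 543
Group 5: 1610 * 0.904 + 300 * 0.4 = 1455 + 120 = 1575
Giving 245 / 1165 / 1102 / 543 / 1575.
Period 2:
Births: 1102 * 0.429 = 473
Group 2: 245 * 0.955 = 234
Group 3: 1165 * 0.942 = 1097
Group 4: 1102 * 0.953 = 1050
Group 5: 543 * 0.904 + 1575 * 0.4 = 491 + 630 = 1121
Giving 473 / 234 / 1097 / 1050 / 1121.
Total after period 2: 473 + 234 + 1097 + 1050 + 1121 = 3975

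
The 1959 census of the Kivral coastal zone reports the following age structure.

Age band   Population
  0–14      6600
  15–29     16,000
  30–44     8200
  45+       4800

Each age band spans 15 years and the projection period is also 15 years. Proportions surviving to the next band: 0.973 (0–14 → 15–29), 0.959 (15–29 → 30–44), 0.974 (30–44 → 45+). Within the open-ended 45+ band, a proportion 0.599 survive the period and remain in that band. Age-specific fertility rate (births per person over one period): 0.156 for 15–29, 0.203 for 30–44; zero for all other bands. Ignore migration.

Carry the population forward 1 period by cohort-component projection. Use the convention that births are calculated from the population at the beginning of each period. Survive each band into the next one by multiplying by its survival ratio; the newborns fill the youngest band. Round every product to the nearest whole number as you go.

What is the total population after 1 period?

[period 1]
Births: 16000 × 0.156 = 2496  |  8200 × 0.203 = 1665 ⇒ total 4161
15–29: 6600 × 0.973 = 6422
30–44: 16000 × 0.959 = 15344
45+: 8200 × 0.974 + 4800 × 0.599 = 7987 + 2875 = 10862
→ [4161, 6422, 15344, 10862]
Total after period 1: 4161 + 6422 + 15344 + 10862 = 36789

36789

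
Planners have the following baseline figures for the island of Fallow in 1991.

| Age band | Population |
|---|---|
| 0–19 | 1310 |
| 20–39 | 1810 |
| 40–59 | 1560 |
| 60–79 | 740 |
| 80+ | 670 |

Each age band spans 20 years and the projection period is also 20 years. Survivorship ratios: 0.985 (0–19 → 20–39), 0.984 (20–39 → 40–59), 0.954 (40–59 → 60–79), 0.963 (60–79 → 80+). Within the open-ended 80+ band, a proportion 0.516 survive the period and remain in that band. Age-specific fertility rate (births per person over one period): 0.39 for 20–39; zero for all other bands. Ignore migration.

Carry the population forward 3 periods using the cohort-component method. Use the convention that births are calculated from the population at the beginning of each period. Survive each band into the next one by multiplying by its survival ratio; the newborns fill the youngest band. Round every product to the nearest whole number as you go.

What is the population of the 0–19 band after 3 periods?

[period 1]
Births: 1810 × 0.39 = 706
20–39: 1310 × 0.985 = 1290
40–59: 1810 × 0.984 = 1781
60–79: 1560 × 0.954 = 1488
80+: 740 × 0.963 + 670 × 0.516 = 713 + 346 = 1059
Giving 706 / 1290 / 1781 / 1488 / 1059.
[period 2]
Births: 1290 × 0.39 = 503
20–39: 706 × 0.985 = 695
40–59: 1290 × 0.984 = 1269
60–79: 1781 × 0.954 = 1699
80+: 1488 × 0.963 + 1059 × 0.516 = 1433 + 546 = 1979
Giving 503 / 695 / 1269 / 1699 / 1979.
[period 3]
Births: 695 × 0.39 = 271
20–39: 503 × 0.985 = 495
40–59: 695 × 0.984 = 684
60–79: 1269 × 0.954 = 1211
80+: 1699 × 0.963 + 1979 × 0.516 = 1636 + 1021 = 2657
Giving 271 / 495 / 684 / 1211 / 2657.

271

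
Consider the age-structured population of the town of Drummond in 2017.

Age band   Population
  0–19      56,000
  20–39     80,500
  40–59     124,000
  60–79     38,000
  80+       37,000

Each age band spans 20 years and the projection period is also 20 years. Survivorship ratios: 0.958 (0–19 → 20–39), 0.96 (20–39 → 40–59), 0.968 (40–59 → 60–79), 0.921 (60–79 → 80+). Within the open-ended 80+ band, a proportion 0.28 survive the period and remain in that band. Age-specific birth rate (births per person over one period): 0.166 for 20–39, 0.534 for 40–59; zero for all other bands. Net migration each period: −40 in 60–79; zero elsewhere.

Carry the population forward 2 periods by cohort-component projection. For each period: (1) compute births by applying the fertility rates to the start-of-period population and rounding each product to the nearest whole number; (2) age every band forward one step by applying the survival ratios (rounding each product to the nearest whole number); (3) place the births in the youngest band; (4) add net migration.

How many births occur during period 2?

50174

Numbering the bands 1..5 from youngest to oldest:
[period 1]
Births: 80500 × 0.166 = 13363 ; 124000 × 0.534 = 66216 — total 79579
Band 2: 56000 × 0.958 = 53648
Band 3: 80500 × 0.96 = 77280
Band 4: 124000 × 0.968 = 120032
Band 5: 38000 × 0.921 + 37000 × 0.28 = 34998 + 10360 = 45358
Net migration: Band 4 − 40 → 119992
Giving 79579 / 53648 / 77280 / 119992 / 45358.
[period 2]
Births: 53648 × 0.166 = 8906 ; 77280 × 0.534 = 41268 — total 50174
Band 2: 79579 × 0.958 = 76237
Band 3: 53648 × 0.96 = 51502
Band 4: 77280 × 0.968 = 74807
Band 5: 119992 × 0.921 + 45358 × 0.28 = 110513 + 12700 = 123213
Net migration: Band 4 − 40 → 74767
Giving 50174 / 76237 / 51502 / 74767 / 123213.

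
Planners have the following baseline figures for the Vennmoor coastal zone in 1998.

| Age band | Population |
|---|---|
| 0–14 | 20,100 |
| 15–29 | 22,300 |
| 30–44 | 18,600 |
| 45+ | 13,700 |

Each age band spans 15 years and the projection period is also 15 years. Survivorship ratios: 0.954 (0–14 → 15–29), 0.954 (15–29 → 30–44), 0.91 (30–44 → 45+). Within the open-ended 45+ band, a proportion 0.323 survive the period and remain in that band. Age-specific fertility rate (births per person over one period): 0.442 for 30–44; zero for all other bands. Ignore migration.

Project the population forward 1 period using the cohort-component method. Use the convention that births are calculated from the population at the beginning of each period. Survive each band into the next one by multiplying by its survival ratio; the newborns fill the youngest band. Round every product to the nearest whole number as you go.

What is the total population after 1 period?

Call the groups 1 to 4, youngest first.
Period 1.
Births: 18600 * 0.442 = 8221
Group 2: 20100 * 0.954 = 19175
Group 3: 22300 * 0.954 = 21274
Group 4: 18600 * 0.91 + 13700 * 0.323 = 16926 + 4425 = 21351
End of period: [8221, 19175, 21274, 21351]
Total after period 1: 8221 + 19175 + 21274 + 21351 = 70021

70021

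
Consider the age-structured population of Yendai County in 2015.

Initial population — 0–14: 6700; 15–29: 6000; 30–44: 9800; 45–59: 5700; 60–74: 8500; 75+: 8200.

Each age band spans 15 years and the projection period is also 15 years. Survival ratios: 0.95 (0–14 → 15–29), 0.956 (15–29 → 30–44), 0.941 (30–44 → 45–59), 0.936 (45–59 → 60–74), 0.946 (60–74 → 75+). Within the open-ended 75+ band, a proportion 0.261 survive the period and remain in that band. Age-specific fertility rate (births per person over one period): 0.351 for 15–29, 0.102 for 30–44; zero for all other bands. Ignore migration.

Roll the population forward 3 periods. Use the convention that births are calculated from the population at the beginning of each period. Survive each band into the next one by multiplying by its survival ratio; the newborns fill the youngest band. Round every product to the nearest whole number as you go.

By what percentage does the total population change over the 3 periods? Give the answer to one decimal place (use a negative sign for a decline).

-37.4

Call the bands 1 to 6, youngest first.
— Period 1 —
Births: 6000 * 0.351 = 2106 ; 9800 * 0.102 = 1000 ⇒ total 3106
Band 2: 6700 * 0.95 = 6365
Band 3: 6000 * 0.956 = 5736
Band 4: 9800 * 0.941 = 9222
Band 5: 5700 * 0.936 = 5335
Band 6: 8500 * 0.946 + 8200 * 0.261 = 8041 + 2140 = 10181
Giving 3106 / 6365 / 5736 / 9222 / 5335 / 10181.
— Period 2 —
Births: 6365 * 0.351 = 2234 ; 5736 * 0.102 = 585 ⇒ total 2819
Band 2: 3106 * 0.95 = 2951
Band 3: 6365 * 0.956 = 6085
Band 4: 5736 * 0.941 = 5398
Band 5: 9222 * 0.936 = 8632
Band 6: 5335 * 0.946 + 10181 * 0.261 = 5047 + 2657 = 7704
Giving 2819 / 2951 / 6085 / 5398 / 8632 / 7704.
— Period 3 —
Births: 2951 * 0.351 = 1036 ; 6085 * 0.102 = 621 ⇒ total 1657
Band 2: 2819 * 0.95 = 2678
Band 3: 2951 * 0.956 = 2821
Band 4: 6085 * 0.941 = 5726
Band 5: 5398 * 0.936 = 5053
Band 6: 8632 * 0.946 + 7704 * 0.261 = 8166 + 2011 = 10177
Giving 1657 / 2678 / 2821 / 5726 / 5053 / 10177.
Total: 44900 → 28112; change = -16788; percentage change = -37.4%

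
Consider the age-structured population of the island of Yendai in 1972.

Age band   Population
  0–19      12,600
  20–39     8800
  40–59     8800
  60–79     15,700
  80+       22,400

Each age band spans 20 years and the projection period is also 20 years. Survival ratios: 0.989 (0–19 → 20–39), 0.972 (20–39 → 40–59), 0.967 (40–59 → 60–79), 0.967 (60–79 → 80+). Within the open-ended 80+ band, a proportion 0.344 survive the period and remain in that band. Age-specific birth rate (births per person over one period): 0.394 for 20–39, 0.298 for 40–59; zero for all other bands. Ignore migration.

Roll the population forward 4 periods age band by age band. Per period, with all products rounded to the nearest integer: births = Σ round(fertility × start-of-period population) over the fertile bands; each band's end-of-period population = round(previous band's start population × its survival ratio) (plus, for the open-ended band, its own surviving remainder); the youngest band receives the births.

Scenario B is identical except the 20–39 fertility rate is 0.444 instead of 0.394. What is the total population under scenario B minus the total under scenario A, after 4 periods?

2265

Call the bands 1 to 5, youngest first.
Period 1.
Births: 8800 × 0.394 = 3467 ; 8800 × 0.298 = 2622 → total 6089
Band 2: 12600 × 0.989 = 12461
Band 3: 8800 × 0.972 = 8554
Band 4: 8800 × 0.967 = 8510
Band 5: 15700 × 0.967 + 22400 × 0.344 = 15182 + 7706 = 22888
→ [6089, 12461, 8554, 8510, 22888]
Period 2.
Births: 12461 × 0.394 = 4910 ; 8554 × 0.298 = 2549 → total 7459
Band 2: 6089 × 0.989 = 6022
Band 3: 12461 × 0.972 = 12112
Band 4: 8554 × 0.967 = 8272
Band 5: 8510 × 0.967 + 22888 × 0.344 = 8229 + 7873 = 16102
→ [7459, 6022, 12112, 8272, 16102]
Period 3.
Births: 6022 × 0.394 = 2373 ; 12112 × 0.298 = 3609 → total 5982
Band 2: 7459 × 0.989 = 7377
Band 3: 6022 × 0.972 = 5853
Band 4: 12112 × 0.967 = 11712
Band 5: 8272 × 0.967 + 16102 × 0.344 = 7999 + 5539 = 13538
→ [5982, 7377, 5853, 11712, 13538]
Period 4.
Births: 7377 × 0.394 = 2907 ; 5853 × 0.298 = 1744 → total 4651
Band 2: 5982 × 0.989 = 5916
Band 3: 7377 × 0.972 = 7170
Band 4: 5853 × 0.967 = 5660
Band 5: 11712 × 0.967 + 13538 × 0.344 = 11326 + 4657 = 15983
→ [4651, 5916, 7170, 5660, 15983]
Scenario A total after 4 periods: 39380
Scenario B projection —
Period 1.
Births: 8800 × 0.444 = 3907 ; 8800 × 0.298 = 2622 → total 6529
Band 2: 12600 × 0.989 = 12461
Band 3: 8800 × 0.972 = 8554
Band 4: 8800 × 0.967 = 8510
Band 5: 15700 × 0.967 + 22400 × 0.344 = 15182 + 7706 = 22888
→ [6529, 12461, 8554, 8510, 22888]
Period 2.
Births: 12461 × 0.444 = 5533 ; 8554 × 0.298 = 2549 → total 8082
Band 2: 6529 × 0.989 = 6457
Band 3: 12461 × 0.972 = 12112
Band 4: 8554 × 0.967 = 8272
Band 5: 8510 × 0.967 + 22888 × 0.344 = 8229 + 7873 = 16102
→ [8082, 6457, 12112, 8272, 16102]
Period 3.
Births: 6457 × 0.444 = 2867 ; 12112 × 0.298 = 3609 → total 6476
Band 2: 8082 × 0.989 = 7993
Band 3: 6457 × 0.972 = 6276
Band 4: 12112 × 0.967 = 11712
Band 5: 8272 × 0.967 + 16102 × 0.344 = 7999 + 5539 = 13538
→ [6476, 7993, 6276, 11712, 13538]
Period 4.
Births: 7993 × 0.444 = 3549 ; 6276 × 0.298 = 1870 → total 5419
Band 2: 6476 × 0.989 = 6405
Band 3: 7993 × 0.972 = 7769
Band 4: 6276 × 0.967 = 6069
Band 5: 11712 × 0.967 + 13538 × 0.344 = 11326 + 4657 = 15983
→ [5419, 6405, 7769, 6069, 15983]
Scenario B total after 4 periods: 41645
Difference B − A = 41645 − 39380 = 2265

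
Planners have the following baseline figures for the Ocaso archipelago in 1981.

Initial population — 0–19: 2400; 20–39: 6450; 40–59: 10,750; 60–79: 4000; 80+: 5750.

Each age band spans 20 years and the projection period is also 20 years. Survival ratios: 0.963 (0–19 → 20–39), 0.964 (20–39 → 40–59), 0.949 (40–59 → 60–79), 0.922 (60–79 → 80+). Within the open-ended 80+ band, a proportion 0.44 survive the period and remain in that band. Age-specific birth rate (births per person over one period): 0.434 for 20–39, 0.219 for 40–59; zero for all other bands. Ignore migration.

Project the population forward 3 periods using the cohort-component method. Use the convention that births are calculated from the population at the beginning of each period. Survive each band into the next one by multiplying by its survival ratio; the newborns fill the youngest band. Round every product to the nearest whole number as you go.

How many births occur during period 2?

2365

After projecting period 1:
Births: 6450 × 0.434 = 2799 ; 10750 × 0.219 = 2354 → 5153
20–39: 2400 × 0.963 = 2311
40–59: 6450 × 0.964 = 6218
60–79: 10750 × 0.949 = 10202
80+: 4000 × 0.922 + 5750 × 0.44 = 3688 + 2530 = 6218
→ [5153, 2311, 6218, 10202, 6218]
After projecting period 2:
Births: 2311 × 0.434 = 1003 ; 6218 × 0.219 = 1362 → 2365
20–39: 5153 × 0.963 = 4962
40–59: 2311 × 0.964 = 2228
60–79: 6218 × 0.949 = 5901
80+: 10202 × 0.922 + 6218 × 0.44 = 9406 + 2736 = 12142
→ [2365, 4962, 2228, 5901, 12142]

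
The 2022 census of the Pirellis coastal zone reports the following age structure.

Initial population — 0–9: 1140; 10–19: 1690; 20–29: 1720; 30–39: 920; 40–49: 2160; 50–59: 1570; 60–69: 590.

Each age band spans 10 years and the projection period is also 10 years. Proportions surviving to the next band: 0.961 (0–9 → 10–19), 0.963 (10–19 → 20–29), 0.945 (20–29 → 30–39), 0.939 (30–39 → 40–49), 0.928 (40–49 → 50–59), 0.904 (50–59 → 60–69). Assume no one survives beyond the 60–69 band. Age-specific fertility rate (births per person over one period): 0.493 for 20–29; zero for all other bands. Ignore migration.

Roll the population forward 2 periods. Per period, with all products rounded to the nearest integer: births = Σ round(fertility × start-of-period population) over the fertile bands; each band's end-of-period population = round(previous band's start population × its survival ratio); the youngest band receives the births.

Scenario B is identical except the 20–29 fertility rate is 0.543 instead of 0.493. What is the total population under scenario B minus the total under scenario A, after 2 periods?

Let band 1 be 0–9 through band 7 = 60–69.
Period 1.
Births: 1720 × 0.493 = 848
Band 2: 1140 × 0.961 = 1096
Band 3: 1690 × 0.963 = 1627
Band 4: 1720 × 0.945 = 1625
Band 5: 920 × 0.939 = 864
Band 6: 2160 × 0.928 = 2004
Band 7: 1570 × 0.904 = 1419
End of period: [848, 1096, 1627, 1625, 864, 2004, 1419]
Period 2.
Births: 1627 × 0.493 = 802
Band 2: 848 × 0.961 = 815
Band 3: 1096 × 0.963 = 1055
Band 4: 1627 × 0.945 = 1538
Band 5: 1625 × 0.939 = 1526
Band 6: 864 × 0.928 = 802
Band 7: 2004 × 0.904 = 1812
End of period: [802, 815, 1055, 1538, 1526, 802, 1812]
Scenario A total after 2 periods: 8350
Scenario B projection —
Period 1.
Births: 1720 × 0.543 = 934
Band 2: 1140 × 0.961 = 1096
Band 3: 1690 × 0.963 = 1627
Band 4: 1720 × 0.945 = 1625
Band 5: 920 × 0.939 = 864
Band 6: 2160 × 0.928 = 2004
Band 7: 1570 × 0.904 = 1419
End of period: [934, 1096, 1627, 1625, 864, 2004, 1419]
Period 2.
Births: 1627 × 0.543 = 883
Band 2: 934 × 0.961 = 898
Band 3: 1096 × 0.963 = 1055
Band 4: 1627 × 0.945 = 1538
Band 5: 1625 × 0.939 = 1526
Band 6: 864 × 0.928 = 802
Band 7: 2004 × 0.904 = 1812
End of period: [883, 898, 1055, 1538, 1526, 802, 1812]
Scenario B total after 2 periods: 8514
Difference B − A = 8514 − 8350 = 164

164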